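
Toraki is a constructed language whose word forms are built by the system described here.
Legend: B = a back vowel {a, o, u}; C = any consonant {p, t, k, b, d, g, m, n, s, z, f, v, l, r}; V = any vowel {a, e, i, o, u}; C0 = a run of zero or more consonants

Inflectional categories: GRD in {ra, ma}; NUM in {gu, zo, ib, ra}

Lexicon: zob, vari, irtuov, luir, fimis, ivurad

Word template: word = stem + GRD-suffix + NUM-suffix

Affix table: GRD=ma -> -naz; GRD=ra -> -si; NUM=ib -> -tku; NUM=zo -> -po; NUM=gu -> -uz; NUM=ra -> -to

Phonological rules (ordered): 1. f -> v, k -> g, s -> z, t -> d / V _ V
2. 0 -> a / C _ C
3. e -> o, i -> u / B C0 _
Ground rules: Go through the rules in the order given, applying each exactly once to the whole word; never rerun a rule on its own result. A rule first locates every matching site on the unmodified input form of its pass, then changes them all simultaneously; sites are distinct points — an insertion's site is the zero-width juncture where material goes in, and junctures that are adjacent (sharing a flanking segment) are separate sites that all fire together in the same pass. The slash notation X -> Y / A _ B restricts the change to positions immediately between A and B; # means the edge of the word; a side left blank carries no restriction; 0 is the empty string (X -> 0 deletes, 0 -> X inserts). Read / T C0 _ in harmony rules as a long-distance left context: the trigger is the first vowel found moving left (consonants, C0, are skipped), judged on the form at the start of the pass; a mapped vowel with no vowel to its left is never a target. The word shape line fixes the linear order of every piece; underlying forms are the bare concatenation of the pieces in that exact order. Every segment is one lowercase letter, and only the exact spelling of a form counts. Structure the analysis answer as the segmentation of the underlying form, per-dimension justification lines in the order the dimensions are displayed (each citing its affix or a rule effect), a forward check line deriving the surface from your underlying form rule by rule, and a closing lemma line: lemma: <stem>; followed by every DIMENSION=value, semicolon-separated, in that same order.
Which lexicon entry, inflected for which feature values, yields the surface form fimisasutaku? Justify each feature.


underlying: fimis-si-tku
GRD=ra - signalled by the affix -si
NUM=ib - signalled by the affix -tku
check: fimissitku -> fimissitku -> fimisasitaku -> fimisasutaku
lemma: fimis; GRD=ra; NUM=ib


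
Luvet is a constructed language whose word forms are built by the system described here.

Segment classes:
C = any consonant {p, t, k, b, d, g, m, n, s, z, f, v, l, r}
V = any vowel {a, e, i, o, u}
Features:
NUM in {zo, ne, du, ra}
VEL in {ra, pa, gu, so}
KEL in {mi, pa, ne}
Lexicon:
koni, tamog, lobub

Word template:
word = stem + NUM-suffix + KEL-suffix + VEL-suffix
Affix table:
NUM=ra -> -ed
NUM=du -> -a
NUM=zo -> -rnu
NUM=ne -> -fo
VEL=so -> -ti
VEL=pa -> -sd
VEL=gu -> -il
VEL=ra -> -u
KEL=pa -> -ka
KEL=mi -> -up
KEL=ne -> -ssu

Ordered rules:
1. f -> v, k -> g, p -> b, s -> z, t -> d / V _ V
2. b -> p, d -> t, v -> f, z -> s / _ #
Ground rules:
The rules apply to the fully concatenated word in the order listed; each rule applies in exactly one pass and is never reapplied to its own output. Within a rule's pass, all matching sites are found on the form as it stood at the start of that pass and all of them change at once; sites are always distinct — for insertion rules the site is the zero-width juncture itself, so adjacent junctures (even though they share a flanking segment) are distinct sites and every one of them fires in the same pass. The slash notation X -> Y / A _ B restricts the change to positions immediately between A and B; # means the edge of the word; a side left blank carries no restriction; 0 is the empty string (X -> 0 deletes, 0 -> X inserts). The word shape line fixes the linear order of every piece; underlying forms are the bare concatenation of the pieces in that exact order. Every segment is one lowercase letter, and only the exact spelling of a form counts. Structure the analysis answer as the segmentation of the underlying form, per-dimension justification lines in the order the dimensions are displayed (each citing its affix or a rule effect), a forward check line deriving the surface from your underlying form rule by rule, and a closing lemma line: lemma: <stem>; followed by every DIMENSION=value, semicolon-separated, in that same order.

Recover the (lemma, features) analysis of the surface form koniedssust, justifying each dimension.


underlying: koni-ed-ssu-sd
NUM=ra - signalled by the affix -ed
VEL=pa - signalled by the affix -sd
KEL=ne - signalled by the affix -ssu
check: koniedssusd -> koniedssusd -> koniedssust
lemma: koni; NUM=ra; VEL=pa; KEL=ne


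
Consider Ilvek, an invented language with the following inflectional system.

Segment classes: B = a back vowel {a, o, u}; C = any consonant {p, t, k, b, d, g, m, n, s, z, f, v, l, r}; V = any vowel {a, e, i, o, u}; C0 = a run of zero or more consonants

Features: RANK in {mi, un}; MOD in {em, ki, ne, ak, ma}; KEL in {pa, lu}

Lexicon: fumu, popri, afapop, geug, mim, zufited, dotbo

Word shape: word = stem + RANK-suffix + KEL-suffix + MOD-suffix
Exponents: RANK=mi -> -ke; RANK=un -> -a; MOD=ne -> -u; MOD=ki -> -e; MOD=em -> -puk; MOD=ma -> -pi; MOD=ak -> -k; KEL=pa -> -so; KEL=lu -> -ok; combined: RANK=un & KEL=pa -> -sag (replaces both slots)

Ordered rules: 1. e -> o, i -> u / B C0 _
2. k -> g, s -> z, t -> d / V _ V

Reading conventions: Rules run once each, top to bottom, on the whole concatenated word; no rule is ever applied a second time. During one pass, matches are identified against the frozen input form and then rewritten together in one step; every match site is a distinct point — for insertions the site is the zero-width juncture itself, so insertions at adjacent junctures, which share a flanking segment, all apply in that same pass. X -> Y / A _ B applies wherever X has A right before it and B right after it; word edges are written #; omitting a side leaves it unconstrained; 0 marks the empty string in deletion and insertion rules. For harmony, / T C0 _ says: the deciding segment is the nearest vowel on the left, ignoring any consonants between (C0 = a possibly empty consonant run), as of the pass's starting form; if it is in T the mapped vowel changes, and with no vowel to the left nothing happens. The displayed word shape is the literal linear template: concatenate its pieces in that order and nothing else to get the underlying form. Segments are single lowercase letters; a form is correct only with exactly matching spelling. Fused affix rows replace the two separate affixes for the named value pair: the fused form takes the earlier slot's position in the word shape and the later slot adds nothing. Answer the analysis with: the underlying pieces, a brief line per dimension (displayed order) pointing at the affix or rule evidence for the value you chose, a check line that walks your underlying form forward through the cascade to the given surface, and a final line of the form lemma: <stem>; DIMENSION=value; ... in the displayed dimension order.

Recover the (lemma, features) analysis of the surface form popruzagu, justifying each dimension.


underlying: popri-sag-u
RANK=un - signalled by the combined affix row
MOD=ne - signalled by the affix -u
KEL=pa - signalled by the combined affix row
check: poprisagu -> poprusagu -> popruzagu
lemma: popri; RANK=un; MOD=ne; KEL=pa


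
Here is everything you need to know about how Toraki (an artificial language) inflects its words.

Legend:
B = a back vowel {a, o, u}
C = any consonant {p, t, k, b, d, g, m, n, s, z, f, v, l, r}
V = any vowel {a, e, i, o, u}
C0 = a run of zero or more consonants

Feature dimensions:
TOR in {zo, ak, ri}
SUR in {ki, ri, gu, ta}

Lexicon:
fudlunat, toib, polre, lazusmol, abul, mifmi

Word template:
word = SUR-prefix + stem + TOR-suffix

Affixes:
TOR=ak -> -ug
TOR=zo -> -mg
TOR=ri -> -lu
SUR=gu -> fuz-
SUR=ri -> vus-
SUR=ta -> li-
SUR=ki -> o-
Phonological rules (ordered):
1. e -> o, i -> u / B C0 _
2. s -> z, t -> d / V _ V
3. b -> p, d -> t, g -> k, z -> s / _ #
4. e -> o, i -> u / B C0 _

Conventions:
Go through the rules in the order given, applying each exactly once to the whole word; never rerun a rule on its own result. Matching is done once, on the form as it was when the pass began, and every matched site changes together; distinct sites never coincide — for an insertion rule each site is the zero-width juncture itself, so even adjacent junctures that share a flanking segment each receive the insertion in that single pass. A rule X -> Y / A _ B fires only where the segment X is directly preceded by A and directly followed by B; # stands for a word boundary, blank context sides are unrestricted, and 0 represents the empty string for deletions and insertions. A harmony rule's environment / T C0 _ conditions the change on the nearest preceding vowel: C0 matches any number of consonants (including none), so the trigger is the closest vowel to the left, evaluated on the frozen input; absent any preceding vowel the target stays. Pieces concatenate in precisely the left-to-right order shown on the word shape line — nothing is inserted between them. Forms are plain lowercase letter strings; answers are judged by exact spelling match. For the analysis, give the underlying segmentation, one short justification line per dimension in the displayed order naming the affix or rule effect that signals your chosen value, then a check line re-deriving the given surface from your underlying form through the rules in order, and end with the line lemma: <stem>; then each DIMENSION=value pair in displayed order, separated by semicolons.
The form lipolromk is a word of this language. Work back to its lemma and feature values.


underlying: li-polre-mg
TOR=zo - signalled by the affix -mg
SUR=ta - signalled by the affix li-
check: lipolremg -> lipolromg -> lipolromg -> lipolromk -> lipolromk
lemma: polre; TOR=zo; SUR=ta


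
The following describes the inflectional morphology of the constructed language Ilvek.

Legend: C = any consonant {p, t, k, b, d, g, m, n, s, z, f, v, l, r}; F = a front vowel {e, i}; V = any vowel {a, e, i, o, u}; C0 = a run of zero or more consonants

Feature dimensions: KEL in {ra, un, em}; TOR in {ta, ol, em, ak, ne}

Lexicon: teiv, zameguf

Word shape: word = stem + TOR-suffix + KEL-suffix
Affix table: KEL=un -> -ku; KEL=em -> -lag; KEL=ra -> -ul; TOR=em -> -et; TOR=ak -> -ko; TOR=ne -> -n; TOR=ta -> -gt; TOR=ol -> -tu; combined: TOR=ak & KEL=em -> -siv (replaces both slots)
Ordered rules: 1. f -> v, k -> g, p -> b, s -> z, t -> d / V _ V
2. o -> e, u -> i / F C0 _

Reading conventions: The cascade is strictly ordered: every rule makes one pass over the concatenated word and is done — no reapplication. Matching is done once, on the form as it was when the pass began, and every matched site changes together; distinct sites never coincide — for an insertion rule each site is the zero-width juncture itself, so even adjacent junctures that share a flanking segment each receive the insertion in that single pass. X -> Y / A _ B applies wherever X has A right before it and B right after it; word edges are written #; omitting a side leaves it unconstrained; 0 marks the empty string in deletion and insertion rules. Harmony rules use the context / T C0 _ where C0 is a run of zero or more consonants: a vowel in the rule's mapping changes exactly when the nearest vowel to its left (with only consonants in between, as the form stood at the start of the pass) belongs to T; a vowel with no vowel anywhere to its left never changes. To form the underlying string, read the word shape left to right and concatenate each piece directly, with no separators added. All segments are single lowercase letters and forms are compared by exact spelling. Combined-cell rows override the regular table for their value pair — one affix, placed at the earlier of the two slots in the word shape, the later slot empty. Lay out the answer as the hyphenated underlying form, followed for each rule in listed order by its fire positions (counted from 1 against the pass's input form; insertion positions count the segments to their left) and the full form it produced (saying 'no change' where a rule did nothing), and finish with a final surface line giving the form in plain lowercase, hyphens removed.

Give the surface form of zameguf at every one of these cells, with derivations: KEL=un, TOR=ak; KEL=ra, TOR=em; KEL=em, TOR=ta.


cell KEL=un, TOR=ak:
underlying: zameguf-ko-ku
1. f -> v, k -> g, p -> b, s -> z, t -> d / V _ V: fires at position(s) 10: zamegufkogu
2. o -> e, u -> i / F C0 _: fires at position(s) 6: zamegifkogu
surface: zamegifkogu

cell KEL=ra, TOR=em:
underlying: zameguf-et-ul
1. f -> v, k -> g, p -> b, s -> z, t -> d / V _ V: fires at position(s) 7, 9: zameguvedul
2. o -> e, u -> i / F C0 _: fires at position(s) 6, 10: zamegivedil
surface: zamegivedil

cell KEL=em, TOR=ta:
underlying: zameguf-gt-lag
1. f -> v, k -> g, p -> b, s -> z, t -> d / V _ V: no change
2. o -> e, u -> i / F C0 _: fires at position(s) 6: zamegifgtlag
surface: zamegifgtlag


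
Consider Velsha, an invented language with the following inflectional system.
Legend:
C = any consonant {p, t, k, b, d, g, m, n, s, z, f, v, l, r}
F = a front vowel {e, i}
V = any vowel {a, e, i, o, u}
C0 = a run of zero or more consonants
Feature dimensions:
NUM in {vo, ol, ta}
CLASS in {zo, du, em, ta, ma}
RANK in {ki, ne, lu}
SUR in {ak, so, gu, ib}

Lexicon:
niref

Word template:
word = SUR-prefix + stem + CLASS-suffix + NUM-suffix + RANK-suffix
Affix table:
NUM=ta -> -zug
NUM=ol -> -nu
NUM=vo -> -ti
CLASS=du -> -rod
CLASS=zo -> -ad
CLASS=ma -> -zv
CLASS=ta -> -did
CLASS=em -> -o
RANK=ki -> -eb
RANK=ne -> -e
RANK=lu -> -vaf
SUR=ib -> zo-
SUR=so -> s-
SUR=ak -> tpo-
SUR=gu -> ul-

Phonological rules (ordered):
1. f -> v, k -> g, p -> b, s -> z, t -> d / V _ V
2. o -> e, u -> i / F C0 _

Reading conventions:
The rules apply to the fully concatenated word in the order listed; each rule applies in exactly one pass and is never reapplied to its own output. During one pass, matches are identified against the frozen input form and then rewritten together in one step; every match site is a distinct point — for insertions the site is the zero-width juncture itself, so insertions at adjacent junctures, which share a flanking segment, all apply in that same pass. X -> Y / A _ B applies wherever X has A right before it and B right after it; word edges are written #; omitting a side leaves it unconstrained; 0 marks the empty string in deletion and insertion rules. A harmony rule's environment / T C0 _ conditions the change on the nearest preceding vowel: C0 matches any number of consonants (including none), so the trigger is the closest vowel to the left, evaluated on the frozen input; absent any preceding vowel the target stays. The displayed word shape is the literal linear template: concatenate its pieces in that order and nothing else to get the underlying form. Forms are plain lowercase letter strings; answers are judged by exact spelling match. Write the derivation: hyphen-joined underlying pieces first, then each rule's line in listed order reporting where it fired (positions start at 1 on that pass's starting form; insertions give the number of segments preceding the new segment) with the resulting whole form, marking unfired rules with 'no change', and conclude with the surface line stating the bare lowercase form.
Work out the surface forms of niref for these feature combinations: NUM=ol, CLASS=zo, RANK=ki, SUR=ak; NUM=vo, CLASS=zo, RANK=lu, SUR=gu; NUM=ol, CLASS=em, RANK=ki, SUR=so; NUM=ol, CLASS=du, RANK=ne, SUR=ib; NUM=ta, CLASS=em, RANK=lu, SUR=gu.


cell NUM=ol, CLASS=zo, RANK=ki, SUR=ak:
underlying: tpo-niref-ad-nu-eb
1. f -> v, k -> g, p -> b, s -> z, t -> d / V _ V: fires at position(s) 8: tponirevadnueb
2. o -> e, u -> i / F C0 _: no change
surface: tponirevadnueb

cell NUM=vo, CLASS=zo, RANK=lu, SUR=gu:
underlying: ul-niref-ad-ti-vaf
1. f -> v, k -> g, p -> b, s -> z, t -> d / V _ V: fires at position(s) 7: ulnirevadtivaf
2. o -> e, u -> i / F C0 _: no change
surface: ulnirevadtivaf

cell NUM=ol, CLASS=em, RANK=ki, SUR=so:
underlying: s-niref-o-nu-eb
1. f -> v, k -> g, p -> b, s -> z, t -> d / V _ V: fires at position(s) 6: snirevonueb
2. o -> e, u -> i / F C0 _: fires at position(s) 7: snirevenueb
surface: snirevenueb

cell NUM=ol, CLASS=du, RANK=ne, SUR=ib:
underlying: zo-niref-rod-nu-e
1. f -> v, k -> g, p -> b, s -> z, t -> d / V _ V: no change
2. o -> e, u -> i / F C0 _: fires at position(s) 9: zonirefrednue
surface: zonirefrednue

cell NUM=ta, CLASS=em, RANK=lu, SUR=gu:
underlying: ul-niref-o-zug-vaf
1. f -> v, k -> g, p -> b, s -> z, t -> d / V _ V: fires at position(s) 7: ulnirevozugvaf
2. o -> e, u -> i / F C0 _: fires at position(s) 8: ulnirevezugvaf
surface: ulnirevezugvaf


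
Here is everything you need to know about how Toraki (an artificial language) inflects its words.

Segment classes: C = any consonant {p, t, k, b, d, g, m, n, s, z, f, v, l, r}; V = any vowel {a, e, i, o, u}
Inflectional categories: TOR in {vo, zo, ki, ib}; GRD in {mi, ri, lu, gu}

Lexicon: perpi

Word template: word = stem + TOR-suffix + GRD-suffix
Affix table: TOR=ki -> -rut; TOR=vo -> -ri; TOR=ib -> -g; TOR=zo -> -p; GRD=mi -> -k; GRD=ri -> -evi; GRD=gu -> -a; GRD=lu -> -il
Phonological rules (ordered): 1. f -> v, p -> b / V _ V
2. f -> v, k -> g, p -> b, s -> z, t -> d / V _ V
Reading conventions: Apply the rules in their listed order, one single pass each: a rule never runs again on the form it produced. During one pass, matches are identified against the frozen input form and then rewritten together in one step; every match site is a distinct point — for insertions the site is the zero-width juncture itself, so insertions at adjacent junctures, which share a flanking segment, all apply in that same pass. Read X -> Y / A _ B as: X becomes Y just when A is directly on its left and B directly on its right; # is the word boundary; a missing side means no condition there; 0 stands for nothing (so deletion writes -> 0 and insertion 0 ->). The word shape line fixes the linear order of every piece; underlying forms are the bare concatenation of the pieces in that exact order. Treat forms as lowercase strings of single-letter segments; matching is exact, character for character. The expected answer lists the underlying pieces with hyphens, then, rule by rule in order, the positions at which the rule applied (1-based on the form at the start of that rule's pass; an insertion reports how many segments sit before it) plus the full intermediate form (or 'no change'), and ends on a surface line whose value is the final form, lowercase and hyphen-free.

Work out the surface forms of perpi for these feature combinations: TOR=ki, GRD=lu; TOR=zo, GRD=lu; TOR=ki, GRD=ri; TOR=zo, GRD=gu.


cell TOR=ki, GRD=lu:
underlying: perpi-rut-il
1. f -> v, p -> b / V _ V: no change
2. f -> v, k -> g, p -> b, s -> z, t -> d / V _ V: fires at position(s) 8: perpirudil
surface: perpirudil

cell TOR=zo, GRD=lu:
underlying: perpi-p-il
1. f -> v, p -> b / V _ V: fires at position(s) 6: perpibil
2. f -> v, k -> g, p -> b, s -> z, t -> d / V _ V: no change
surface: perpibil

cell TOR=ki, GRD=ri:
underlying: perpi-rut-evi
1. f -> v, p -> b / V _ V: no change
2. f -> v, k -> g, p -> b, s -> z, t -> d / V _ V: fires at position(s) 8: perpirudevi
surface: perpirudevi

cell TOR=zo, GRD=gu:
underlying: perpi-p-a
1. f -> v, p -> b / V _ V: fires at position(s) 6: perpiba
2. f -> v, k -> g, p -> b, s -> z, t -> d / V _ V: no change
surface: perpiba


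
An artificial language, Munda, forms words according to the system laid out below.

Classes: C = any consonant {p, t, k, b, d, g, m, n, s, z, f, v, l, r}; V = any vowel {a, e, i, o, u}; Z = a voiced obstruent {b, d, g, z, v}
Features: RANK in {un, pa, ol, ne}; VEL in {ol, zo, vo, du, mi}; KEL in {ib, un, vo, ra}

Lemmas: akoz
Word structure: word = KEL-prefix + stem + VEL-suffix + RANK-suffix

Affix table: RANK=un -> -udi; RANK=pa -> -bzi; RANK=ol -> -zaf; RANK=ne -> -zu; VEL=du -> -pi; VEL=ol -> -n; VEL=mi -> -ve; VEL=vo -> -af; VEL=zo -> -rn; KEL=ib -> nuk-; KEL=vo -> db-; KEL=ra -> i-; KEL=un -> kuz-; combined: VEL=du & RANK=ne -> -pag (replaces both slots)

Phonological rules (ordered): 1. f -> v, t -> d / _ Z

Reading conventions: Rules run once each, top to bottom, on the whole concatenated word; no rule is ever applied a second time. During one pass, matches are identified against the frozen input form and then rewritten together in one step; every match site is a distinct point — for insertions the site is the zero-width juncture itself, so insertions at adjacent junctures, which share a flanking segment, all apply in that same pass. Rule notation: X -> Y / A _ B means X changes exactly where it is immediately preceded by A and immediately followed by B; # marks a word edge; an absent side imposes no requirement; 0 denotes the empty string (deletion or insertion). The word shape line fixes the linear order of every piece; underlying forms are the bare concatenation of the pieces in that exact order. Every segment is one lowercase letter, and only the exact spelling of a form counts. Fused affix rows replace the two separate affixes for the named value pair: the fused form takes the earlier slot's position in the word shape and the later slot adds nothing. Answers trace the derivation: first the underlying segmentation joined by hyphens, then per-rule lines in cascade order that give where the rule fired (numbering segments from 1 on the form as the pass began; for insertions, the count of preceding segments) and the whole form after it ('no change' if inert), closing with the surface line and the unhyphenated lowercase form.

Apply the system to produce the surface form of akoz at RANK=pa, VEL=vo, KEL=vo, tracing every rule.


underlying: db-akoz-af-bzi
1. f -> v, t -> d / _ Z: fires at position(s) 8: dbakozavbzi
surface: dbakozavbzi


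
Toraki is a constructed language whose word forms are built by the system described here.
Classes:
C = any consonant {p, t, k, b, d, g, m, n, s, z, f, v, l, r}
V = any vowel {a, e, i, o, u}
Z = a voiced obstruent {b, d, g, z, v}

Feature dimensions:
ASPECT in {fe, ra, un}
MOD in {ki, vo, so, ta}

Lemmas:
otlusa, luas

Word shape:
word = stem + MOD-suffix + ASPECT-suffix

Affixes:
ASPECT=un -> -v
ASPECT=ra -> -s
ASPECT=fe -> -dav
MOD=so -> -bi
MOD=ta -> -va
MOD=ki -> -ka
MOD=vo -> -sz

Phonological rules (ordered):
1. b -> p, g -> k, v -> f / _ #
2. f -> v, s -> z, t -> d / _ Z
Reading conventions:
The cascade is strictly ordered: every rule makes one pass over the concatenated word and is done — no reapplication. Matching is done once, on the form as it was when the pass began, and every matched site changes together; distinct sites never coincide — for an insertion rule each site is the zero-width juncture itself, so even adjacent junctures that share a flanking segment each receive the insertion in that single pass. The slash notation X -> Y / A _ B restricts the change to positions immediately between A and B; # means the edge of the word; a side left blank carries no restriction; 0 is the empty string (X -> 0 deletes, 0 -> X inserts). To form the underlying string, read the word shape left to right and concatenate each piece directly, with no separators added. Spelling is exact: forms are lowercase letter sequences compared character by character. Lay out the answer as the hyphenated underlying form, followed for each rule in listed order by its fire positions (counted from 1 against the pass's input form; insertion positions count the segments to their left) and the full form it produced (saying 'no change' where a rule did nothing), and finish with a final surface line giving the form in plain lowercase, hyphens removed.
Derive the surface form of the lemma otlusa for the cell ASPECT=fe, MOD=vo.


underlying: otlusa-sz-dav
1. b -> p, g -> k, v -> f / _ #: fires at position(s) 11: otlusaszdaf
2. f -> v, s -> z, t -> d / _ Z: fires at position(s) 7: otlusazzdaf
surface: otlusazzdaf


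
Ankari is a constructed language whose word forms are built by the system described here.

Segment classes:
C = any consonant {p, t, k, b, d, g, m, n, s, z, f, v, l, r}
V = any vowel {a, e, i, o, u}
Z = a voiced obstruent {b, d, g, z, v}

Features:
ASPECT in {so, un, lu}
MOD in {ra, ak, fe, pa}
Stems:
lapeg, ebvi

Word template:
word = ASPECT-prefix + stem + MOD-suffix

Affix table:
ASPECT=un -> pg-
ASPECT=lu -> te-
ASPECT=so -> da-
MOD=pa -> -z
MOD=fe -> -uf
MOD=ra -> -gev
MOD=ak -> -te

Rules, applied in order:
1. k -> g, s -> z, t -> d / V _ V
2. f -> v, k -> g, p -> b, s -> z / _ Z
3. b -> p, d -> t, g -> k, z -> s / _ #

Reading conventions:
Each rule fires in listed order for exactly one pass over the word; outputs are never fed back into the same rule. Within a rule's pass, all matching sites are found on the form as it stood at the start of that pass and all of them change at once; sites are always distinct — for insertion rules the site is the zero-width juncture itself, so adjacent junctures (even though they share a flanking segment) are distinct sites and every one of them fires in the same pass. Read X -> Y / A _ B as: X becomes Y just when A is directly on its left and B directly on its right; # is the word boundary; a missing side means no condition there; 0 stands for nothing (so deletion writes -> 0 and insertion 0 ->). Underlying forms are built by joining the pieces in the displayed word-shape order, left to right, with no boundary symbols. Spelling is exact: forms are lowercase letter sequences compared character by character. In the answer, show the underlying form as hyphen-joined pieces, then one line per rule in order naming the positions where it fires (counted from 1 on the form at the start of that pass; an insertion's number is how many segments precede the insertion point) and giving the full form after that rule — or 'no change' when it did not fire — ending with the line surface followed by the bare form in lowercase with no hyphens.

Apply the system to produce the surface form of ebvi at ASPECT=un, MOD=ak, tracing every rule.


underlying: pg-ebvi-te
1. k -> g, s -> z, t -> d / V _ V: fires at position(s) 7: pgebvide
2. f -> v, k -> g, p -> b, s -> z / _ Z: fires at position(s) 1: bgebvide
3. b -> p, d -> t, g -> k, z -> s / _ #: no change
surface: bgebvide


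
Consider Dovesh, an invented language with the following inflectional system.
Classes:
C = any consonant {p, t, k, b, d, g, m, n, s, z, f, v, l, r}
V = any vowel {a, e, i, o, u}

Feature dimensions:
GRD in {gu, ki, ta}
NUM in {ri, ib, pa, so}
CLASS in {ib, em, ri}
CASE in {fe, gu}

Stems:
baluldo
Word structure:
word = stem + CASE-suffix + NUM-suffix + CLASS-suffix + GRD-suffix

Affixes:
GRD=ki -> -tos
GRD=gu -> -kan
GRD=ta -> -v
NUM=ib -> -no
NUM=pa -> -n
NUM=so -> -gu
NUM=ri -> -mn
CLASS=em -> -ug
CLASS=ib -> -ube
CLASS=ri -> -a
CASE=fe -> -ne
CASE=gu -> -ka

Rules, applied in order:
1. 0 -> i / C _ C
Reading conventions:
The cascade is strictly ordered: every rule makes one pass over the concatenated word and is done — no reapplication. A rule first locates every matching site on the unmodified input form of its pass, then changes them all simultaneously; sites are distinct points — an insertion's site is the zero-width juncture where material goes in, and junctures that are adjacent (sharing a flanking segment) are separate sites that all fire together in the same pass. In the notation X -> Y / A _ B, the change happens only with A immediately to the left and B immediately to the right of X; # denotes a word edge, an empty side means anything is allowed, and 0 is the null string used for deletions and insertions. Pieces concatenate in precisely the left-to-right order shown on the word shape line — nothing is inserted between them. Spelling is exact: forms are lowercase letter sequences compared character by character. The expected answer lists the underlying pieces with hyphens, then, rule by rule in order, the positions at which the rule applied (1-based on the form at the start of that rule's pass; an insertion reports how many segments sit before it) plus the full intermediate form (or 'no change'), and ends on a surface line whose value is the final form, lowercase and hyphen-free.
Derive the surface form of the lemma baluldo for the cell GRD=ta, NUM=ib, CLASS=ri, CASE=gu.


underlying: baluldo-ka-no-a-v
1. 0 -> i / C _ C: inserts after position(s) 5: balulidokanoav
surface: balulidokanoav


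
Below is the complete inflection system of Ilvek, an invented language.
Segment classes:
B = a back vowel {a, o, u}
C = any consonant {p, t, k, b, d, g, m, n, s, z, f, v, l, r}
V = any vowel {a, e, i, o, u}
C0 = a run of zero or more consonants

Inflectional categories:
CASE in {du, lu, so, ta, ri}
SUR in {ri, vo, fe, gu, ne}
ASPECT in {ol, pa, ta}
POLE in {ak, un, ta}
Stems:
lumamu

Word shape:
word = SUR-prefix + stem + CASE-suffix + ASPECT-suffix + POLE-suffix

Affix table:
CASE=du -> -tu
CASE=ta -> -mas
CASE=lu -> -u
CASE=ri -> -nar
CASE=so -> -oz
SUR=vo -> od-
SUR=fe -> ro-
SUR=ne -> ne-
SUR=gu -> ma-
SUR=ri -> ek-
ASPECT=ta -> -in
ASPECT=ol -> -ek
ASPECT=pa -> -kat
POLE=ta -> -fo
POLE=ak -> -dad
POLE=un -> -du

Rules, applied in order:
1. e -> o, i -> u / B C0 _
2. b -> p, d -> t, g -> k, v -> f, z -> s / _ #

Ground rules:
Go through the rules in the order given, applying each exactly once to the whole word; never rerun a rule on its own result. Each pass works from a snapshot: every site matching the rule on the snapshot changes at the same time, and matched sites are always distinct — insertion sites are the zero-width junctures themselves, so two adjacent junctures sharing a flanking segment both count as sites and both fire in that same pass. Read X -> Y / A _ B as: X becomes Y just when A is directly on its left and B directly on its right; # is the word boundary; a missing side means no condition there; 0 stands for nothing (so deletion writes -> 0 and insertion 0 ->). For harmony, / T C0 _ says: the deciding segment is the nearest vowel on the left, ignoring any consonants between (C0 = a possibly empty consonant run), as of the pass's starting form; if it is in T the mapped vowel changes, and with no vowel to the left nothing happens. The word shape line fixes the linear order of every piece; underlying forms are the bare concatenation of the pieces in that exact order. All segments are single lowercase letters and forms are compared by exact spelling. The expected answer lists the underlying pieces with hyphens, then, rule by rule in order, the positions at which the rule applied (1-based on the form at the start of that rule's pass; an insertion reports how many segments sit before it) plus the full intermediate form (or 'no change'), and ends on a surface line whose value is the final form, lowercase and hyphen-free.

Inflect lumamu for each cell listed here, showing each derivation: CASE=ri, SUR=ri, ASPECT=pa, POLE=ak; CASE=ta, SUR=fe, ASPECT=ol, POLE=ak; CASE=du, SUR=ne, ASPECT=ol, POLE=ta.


cell CASE=ri, SUR=ri, ASPECT=pa, POLE=ak:
underlying: ek-lumamu-nar-kat-dad
1. e -> o, i -> u / B C0 _: no change
2. b -> p, d -> t, g -> k, v -> f, z -> s / _ #: fires at position(s) 17: eklumamunarkatdat
surface: eklumamunarkatdat

cell CASE=ta, SUR=fe, ASPECT=ol, POLE=ak:
underlying: ro-lumamu-mas-ek-dad
1. e -> o, i -> u / B C0 _: fires at position(s) 12: rolumamumasokdad
2. b -> p, d -> t, g -> k, v -> f, z -> s / _ #: fires at position(s) 16: rolumamumasokdat
surface: rolumamumasokdat

cell CASE=du, SUR=ne, ASPECT=ol, POLE=ta:
underlying: ne-lumamu-tu-ek-fo
1. e -> o, i -> u / B C0 _: fires at position(s) 11: nelumamutuokfo
2. b -> p, d -> t, g -> k, v -> f, z -> s / _ #: no change
surface: nelumamutuokfo


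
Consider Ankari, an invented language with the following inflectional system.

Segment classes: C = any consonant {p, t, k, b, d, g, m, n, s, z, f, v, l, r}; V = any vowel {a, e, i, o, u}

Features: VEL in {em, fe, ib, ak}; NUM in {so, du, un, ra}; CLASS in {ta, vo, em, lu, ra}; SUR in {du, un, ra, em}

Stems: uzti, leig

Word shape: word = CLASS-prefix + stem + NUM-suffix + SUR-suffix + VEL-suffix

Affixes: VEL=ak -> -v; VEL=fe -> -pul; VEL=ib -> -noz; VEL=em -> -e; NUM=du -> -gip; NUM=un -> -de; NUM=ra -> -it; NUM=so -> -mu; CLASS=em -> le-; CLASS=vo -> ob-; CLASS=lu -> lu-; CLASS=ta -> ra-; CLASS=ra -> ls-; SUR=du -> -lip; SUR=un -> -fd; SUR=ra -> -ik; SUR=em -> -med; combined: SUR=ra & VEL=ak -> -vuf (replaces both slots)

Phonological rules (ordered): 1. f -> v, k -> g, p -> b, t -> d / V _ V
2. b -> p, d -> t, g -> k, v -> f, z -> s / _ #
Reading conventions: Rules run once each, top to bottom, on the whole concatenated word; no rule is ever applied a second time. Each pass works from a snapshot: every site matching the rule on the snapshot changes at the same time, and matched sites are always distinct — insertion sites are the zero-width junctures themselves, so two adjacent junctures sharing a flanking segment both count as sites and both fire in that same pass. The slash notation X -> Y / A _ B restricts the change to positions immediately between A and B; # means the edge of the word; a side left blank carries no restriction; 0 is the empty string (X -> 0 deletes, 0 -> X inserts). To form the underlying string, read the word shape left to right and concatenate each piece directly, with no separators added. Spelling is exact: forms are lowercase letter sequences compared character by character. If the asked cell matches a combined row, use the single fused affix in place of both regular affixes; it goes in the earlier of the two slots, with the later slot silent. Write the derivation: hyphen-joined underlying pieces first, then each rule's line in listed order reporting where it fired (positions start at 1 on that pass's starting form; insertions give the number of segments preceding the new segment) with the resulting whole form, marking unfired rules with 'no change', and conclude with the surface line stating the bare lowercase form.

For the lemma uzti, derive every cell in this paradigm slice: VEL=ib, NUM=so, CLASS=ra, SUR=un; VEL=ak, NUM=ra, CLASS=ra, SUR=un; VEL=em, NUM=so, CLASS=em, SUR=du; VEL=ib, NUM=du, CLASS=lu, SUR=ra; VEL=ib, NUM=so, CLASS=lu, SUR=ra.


cell VEL=ib, NUM=so, CLASS=ra, SUR=un:
underlying: ls-uzti-mu-fd-noz
1. f -> v, k -> g, p -> b, t -> d / V _ V: no change
2. b -> p, d -> t, g -> k, v -> f, z -> s / _ #: fires at position(s) 13: lsuztimufdnos
surface: lsuztimufdnos

cell VEL=ak, NUM=ra, CLASS=ra, SUR=un:
underlying: ls-uzti-it-fd-v
1. f -> v, k -> g, p -> b, t -> d / V _ V: no change
2. b -> p, d -> t, g -> k, v -> f, z -> s / _ #: fires at position(s) 11: lsuztiitfdf
surface: lsuztiitfdf

cell VEL=em, NUM=so, CLASS=em, SUR=du:
underlying: le-uzti-mu-lip-e
1. f -> v, k -> g, p -> b, t -> d / V _ V: fires at position(s) 11: leuztimulibe
2. b -> p, d -> t, g -> k, v -> f, z -> s / _ #: no change
surface: leuztimulibe

cell VEL=ib, NUM=du, CLASS=lu, SUR=ra:
underlying: lu-uzti-gip-ik-noz
1. f -> v, k -> g, p -> b, t -> d / V _ V: fires at position(s) 9: luuztigibiknoz
2. b -> p, d -> t, g -> k, v -> f, z -> s / _ #: fires at position(s) 14: luuztigibiknos
surface: luuztigibiknos

cell VEL=ib, NUM=so, CLASS=lu, SUR=ra:
underlying: lu-uzti-mu-ik-noz
1. f -> v, k -> g, p -> b, t -> d / V _ V: no change
2. b -> p, d -> t, g -> k, v -> f, z -> s / _ #: fires at position(s) 13: luuztimuiknos
surface: luuztimuiknos


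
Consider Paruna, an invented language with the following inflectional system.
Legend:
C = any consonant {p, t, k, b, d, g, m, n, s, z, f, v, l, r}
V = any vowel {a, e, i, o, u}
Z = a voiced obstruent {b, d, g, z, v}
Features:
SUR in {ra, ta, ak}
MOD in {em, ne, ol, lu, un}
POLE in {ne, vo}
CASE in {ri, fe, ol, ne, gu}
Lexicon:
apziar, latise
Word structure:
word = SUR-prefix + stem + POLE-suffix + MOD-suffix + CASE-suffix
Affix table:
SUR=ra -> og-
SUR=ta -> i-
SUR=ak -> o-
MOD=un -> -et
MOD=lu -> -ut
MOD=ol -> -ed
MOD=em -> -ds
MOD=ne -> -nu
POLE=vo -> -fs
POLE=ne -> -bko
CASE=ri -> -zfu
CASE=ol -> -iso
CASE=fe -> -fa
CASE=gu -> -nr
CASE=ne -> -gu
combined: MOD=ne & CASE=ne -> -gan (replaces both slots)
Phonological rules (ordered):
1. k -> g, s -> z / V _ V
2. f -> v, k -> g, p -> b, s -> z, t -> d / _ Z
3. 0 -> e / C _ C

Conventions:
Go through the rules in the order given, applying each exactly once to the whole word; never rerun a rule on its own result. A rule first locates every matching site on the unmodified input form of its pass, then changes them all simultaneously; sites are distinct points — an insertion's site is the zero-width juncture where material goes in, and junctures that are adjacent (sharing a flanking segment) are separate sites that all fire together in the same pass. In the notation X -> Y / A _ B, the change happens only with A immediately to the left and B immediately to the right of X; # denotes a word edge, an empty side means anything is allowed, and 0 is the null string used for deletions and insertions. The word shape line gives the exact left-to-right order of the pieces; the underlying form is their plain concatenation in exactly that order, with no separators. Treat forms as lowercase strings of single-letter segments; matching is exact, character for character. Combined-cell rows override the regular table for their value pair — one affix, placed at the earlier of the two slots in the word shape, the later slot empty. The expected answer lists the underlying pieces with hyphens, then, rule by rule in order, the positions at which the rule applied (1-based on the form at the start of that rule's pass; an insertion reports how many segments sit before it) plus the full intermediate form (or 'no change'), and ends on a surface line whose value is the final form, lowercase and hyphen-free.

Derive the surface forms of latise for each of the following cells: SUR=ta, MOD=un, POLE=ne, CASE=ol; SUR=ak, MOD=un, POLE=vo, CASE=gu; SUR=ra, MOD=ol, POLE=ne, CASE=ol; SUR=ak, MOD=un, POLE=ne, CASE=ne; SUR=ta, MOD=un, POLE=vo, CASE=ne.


cell SUR=ta, MOD=un, POLE=ne, CASE=ol:
underlying: i-latise-bko-et-iso
1. k -> g, s -> z / V _ V: fires at position(s) 6, 14: ilatizebkoetizo
2. f -> v, k -> g, p -> b, s -> z, t -> d / _ Z: no change
3. 0 -> e / C _ C: inserts after position(s) 8: ilatizebekoetizo
surface: ilatizebekoetizo

cell SUR=ak, MOD=un, POLE=vo, CASE=gu:
underlying: o-latise-fs-et-nr
1. k -> g, s -> z / V _ V: fires at position(s) 6: olatizefsetnr
2. f -> v, k -> g, p -> b, s -> z, t -> d / _ Z: no change
3. 0 -> e / C _ C: inserts after position(s) 8, 11, 12: olatizefesetener
surface: olatizefesetener

cell SUR=ra, MOD=ol, POLE=ne, CASE=ol:
underlying: og-latise-bko-ed-iso
1. k -> g, s -> z / V _ V: fires at position(s) 7, 15: oglatizebkoedizo
2. f -> v, k -> g, p -> b, s -> z, t -> d / _ Z: no change
3. 0 -> e / C _ C: inserts after position(s) 2, 9: ogelatizebekoedizo
surface: ogelatizebekoedizo

cell SUR=ak, MOD=un, POLE=ne, CASE=ne:
underlying: o-latise-bko-et-gu
1. k -> g, s -> z / V _ V: fires at position(s) 6: olatizebkoetgu
2. f -> v, k -> g, p -> b, s -> z, t -> d / _ Z: fires at position(s) 12: olatizebkoedgu
3. 0 -> e / C _ C: inserts after position(s) 8, 12: olatizebekoedegu
surface: olatizebekoedegu

cell SUR=ta, MOD=un, POLE=vo, CASE=ne:
underlying: i-latise-fs-et-gu
1. k -> g, s -> z / V _ V: fires at position(s) 6: ilatizefsetgu
2. f -> v, k -> g, p -> b, s -> z, t -> d / _ Z: fires at position(s) 11: ilatizefsedgu
3. 0 -> e / C _ C: inserts after position(s) 8, 11: ilatizefesedegu
surface: ilatizefesedegu


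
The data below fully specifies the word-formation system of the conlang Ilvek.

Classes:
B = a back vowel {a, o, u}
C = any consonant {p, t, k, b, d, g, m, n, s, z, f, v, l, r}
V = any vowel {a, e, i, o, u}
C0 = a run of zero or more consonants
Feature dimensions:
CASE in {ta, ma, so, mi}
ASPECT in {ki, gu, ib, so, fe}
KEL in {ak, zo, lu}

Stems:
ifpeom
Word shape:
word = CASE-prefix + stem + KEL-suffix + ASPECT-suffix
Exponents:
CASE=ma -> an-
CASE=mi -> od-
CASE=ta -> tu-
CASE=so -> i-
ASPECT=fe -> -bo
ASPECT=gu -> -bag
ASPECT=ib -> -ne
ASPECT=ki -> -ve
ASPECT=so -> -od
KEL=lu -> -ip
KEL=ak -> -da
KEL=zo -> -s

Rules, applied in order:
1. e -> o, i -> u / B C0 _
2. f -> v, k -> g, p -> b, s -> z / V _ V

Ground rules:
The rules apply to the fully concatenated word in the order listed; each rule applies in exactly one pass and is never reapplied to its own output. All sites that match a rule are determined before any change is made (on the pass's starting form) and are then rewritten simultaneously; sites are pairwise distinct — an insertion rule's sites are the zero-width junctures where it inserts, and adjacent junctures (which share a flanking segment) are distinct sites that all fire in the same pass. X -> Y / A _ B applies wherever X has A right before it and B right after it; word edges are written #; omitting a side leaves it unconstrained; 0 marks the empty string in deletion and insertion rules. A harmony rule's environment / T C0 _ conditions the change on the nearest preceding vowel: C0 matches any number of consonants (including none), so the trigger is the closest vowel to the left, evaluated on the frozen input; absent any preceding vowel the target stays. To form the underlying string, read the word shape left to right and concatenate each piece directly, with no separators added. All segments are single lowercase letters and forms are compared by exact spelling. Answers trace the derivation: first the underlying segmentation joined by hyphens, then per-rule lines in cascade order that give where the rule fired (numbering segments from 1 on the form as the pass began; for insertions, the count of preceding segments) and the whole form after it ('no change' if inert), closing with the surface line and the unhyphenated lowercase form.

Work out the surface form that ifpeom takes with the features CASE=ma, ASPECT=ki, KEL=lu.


underlying: an-ifpeom-ip-ve
1. e -> o, i -> u / B C0 _: fires at position(s) 3, 9: anufpeomupve
2. f -> v, k -> g, p -> b, s -> z / V _ V: no change
surface: anufpeomupve
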